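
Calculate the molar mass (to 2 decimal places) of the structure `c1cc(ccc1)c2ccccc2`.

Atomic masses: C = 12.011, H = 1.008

154.21

Molecular formula: C12H10.
M = 12×12.011 + 10×1.008 = 154.21 g/mol.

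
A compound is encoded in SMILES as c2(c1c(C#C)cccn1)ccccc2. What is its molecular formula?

Heavy atoms from the SMILES: 13 C, 1 N.
Implicit hydrogens by atom environment:
  8 × C (aromatic): 1 H each → 8
  3 × C (aromatic): no H
  1 × C: 1 H
  1 × C: no H
  1 × N (aromatic): no H
  Total hydrogens = 9.
Molecular formula: C13H9N

C13H9N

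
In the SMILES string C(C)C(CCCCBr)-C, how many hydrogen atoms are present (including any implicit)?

Hydrogens are implicit in SMILES; fill each atom to its normal valence:
  5 × C: 2 H each → 10
  2 × C: 3 H each → 6
  1 × Br: no H
  1 × C: 1 H
  Total hydrogens = 17.

17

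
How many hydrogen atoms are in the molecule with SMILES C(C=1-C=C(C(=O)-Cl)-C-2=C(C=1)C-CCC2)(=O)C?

13

Hydrogens are implicit in SMILES; fill each atom to its normal valence:
  4 × C: 2 H each → 8
  4 × C (aromatic): no H
  2 × C (aromatic): 1 H each → 2
  2 × C: no H
  2 × O: no H
  1 × C: 3 H
  1 × Cl: no H
  Total hydrogens = 13.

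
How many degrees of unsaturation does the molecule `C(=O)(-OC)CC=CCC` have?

2

Molecular formula from the SMILES: C7H12O2.
DoU = (2C + 2 + N − H − X)/2 = (2·7 + 2 + 0 − 12 − 0)/2 = 4/2 = 2.
(Structurally: 0 ring(s) + 2 π bond(s) = 2.)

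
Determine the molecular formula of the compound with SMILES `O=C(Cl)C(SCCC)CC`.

Heavy atoms from the SMILES: 7 C, 1 Cl, 1 O, 1 S.
Implicit hydrogens by atom environment:
  3 × C: 2 H each → 6
  2 × C: 3 H each → 6
  1 × C: 1 H
  1 × C: no H
  1 × Cl: no H
  1 × O: no H
  1 × S: no H
  Total hydrogens = 13.
Molecular formula: C7H13ClOS

C7H13ClOS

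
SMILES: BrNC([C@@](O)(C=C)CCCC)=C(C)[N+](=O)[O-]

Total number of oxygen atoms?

3

The symbol for oxygen appears 3 times in the SMILES.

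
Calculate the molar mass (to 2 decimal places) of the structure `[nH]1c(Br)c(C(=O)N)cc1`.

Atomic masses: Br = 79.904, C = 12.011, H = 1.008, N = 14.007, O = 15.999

Molecular formula: C5H5BrN2O.
M = 1×79.904 + 5×12.011 + 5×1.008 + 2×14.007 + 1×15.999 = 189.01 g/mol.

189.01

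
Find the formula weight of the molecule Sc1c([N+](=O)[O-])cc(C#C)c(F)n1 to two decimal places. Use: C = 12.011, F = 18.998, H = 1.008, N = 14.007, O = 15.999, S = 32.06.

Molecular formula: C7H3FN2O2S.
M = 7×12.011 + 1×18.998 + 3×1.008 + 2×14.007 + 2×15.999 + 1×32.06 = 198.17 g/mol.

198.17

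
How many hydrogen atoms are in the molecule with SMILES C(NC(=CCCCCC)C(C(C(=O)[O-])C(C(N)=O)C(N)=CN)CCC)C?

Hydrogens are implicit in SMILES; fill each atom to its normal valence:
  7 × C: 2 H each → 14
  5 × C: 1 H each → 5
  4 × C: no H
  3 × C: 3 H each → 9
  3 × N: 2 H each → 6
  2 × O: no H
  1 × N: 1 H
  1 × O (charge -1): no H
  Total hydrogens = 35.

35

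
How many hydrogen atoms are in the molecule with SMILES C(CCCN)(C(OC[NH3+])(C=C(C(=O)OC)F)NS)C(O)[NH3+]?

25

Hydrogens are implicit in SMILES; fill each atom to its normal valence:
  4 × C: 2 H each → 8
  3 × C: 1 H each → 3
  3 × C: no H
  3 × O: no H
  2 × N (charge +1): 3 H each → 6
  1 × C: 3 H
  1 × F: no H
  1 × N: 2 H
  1 × N: 1 H
  1 × O: 1 H
  1 × S: 1 H
  Total hydrogens = 25.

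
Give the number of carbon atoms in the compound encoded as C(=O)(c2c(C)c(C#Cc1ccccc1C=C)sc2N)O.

16

The symbol for carbon appears 16 times in the SMILES. Lowercase c denotes aromatic carbon and counts toward C.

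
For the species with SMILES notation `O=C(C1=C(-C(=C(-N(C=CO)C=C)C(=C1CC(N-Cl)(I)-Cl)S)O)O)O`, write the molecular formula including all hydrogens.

C13H13Cl2IN2O5S

Heavy atoms from the SMILES: 13 C, 2 Cl, 1 I, 2 N, 5 O, 1 S.
Implicit hydrogens by atom environment:
  6 × C (aromatic): no H
  4 × O: 1 H each → 4
  3 × C: 1 H each → 3
  2 × C: 2 H each → 4
  2 × C: no H
  2 × Cl: no H
  1 × I: no H
  1 × N: 1 H
  1 × N: no H
  1 × O: no H
  1 × S: 1 H
  Total hydrogens = 13.
Molecular formula: C13H13Cl2IN2O5S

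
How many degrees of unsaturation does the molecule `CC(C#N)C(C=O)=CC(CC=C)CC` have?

5

Molecular formula from the SMILES: C12H17NO.
DoU = (2C + 2 + N − H − X)/2 = (2·12 + 2 + 1 − 17 − 0)/2 = 10/2 = 5.
(Structurally: 0 ring(s) + 5 π bond(s) = 5.)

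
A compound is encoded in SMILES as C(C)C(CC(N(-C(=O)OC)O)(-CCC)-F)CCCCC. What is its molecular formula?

C15H30FNO3

Heavy atoms from the SMILES: 15 C, 1 F, 1 N, 3 O.
Implicit hydrogens by atom environment:
  8 × C: 2 H each → 16
  4 × C: 3 H each → 12
  2 × C: no H
  2 × O: no H
  1 × C: 1 H
  1 × F: no H
  1 × N: no H
  1 × O: 1 H
  Total hydrogens = 30.
Molecular formula: C15H30FNO3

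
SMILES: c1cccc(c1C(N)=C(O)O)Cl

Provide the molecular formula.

C8H8ClNO2

Heavy atoms from the SMILES: 8 C, 1 Cl, 1 N, 2 O.
Implicit hydrogens by atom environment:
  4 × C (aromatic): 1 H each → 4
  2 × C: no H
  2 × C (aromatic): no H
  2 × O: 1 H each → 2
  1 × Cl: no H
  1 × N: 2 H
  Total hydrogens = 8.
Molecular formula: C8H8ClNO2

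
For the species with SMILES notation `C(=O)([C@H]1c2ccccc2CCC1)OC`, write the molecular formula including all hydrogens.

C12H14O2

Heavy atoms from the SMILES: 12 C, 2 O.
Implicit hydrogens by atom environment:
  4 × C (aromatic): 1 H each → 4
  3 × C: 2 H each → 6
  2 × C (aromatic): no H
  2 × O: no H
  1 × C: 3 H
  1 × C: 1 H
  1 × C: no H
  Total hydrogens = 14.
Molecular formula: C12H14O2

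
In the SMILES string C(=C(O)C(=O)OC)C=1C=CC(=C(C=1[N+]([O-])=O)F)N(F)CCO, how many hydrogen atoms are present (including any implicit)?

Hydrogens are implicit in SMILES; fill each atom to its normal valence:
  4 × C (aromatic): no H
  3 × O: no H
  2 × C: 2 H each → 4
  2 × C (aromatic): 1 H each → 2
  2 × C: no H
  2 × F: no H
  2 × O: 1 H each → 2
  1 × C: 3 H
  1 × C: 1 H
  1 × N: no H
  1 × N (charge +1): no H
  1 × O (charge -1): no H
  Total hydrogens = 12.

12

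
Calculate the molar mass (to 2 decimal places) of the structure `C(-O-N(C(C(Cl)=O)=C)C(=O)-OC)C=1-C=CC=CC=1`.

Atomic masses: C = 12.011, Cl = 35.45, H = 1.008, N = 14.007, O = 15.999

269.68

Molecular formula: C12H12ClNO4.
M = 12×12.011 + 1×35.45 + 12×1.008 + 1×14.007 + 4×15.999 = 269.68 g/mol.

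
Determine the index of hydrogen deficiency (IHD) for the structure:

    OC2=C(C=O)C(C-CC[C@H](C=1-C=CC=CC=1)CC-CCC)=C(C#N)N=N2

11

Molecular formula from the SMILES: C21H25N3O2.
DoU = (2C + 2 + N − H − X)/2 = (2·21 + 2 + 3 − 25 − 0)/2 = 22/2 = 11.
(Structurally: 2 ring(s) + 9 π bond(s) = 11.)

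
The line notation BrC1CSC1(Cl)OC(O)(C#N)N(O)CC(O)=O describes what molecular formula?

C7H8BrClN2O5S

Heavy atoms from the SMILES: 1 Br, 7 C, 1 Cl, 2 N, 5 O, 1 S.
Implicit hydrogens by atom environment:
  4 × C: no H
  3 × O: 1 H each → 3
  2 × C: 2 H each → 4
  2 × N: no H
  2 × O: no H
  1 × Br: no H
  1 × C: 1 H
  1 × Cl: no H
  1 × S: no H
  Total hydrogens = 8.
Molecular formula: C7H8BrClN2O5S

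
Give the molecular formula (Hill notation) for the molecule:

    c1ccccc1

Heavy atoms from the SMILES: 6 C.
Implicit hydrogens by atom environment:
  6 × C (aromatic): 1 H each → 6
  Total hydrogens = 6.
Molecular formula: C6H6

C6H6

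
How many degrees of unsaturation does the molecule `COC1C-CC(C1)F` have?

1

Molecular formula from the SMILES: C6H11FO.
DoU = (2C + 2 + N − H − X)/2 = (2·6 + 2 + 0 − 11 − 1)/2 = 2/2 = 1.
(Structurally: 1 ring(s) + 0 π bond(s) = 1.)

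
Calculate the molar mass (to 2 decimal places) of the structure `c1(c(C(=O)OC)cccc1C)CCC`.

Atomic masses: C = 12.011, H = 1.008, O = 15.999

192.26

Molecular formula: C12H16O2.
M = 12×12.011 + 16×1.008 + 2×15.999 = 192.26 g/mol.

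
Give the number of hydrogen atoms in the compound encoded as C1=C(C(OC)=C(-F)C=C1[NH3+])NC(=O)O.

Hydrogens are implicit in SMILES; fill each atom to its normal valence:
  4 × C (aromatic): no H
  2 × C (aromatic): 1 H each → 2
  2 × O: no H
  1 × C: 3 H
  1 × C: no H
  1 × F: no H
  1 × N (charge +1): 3 H
  1 × N: 1 H
  1 × O: 1 H
  Total hydrogens = 10.

10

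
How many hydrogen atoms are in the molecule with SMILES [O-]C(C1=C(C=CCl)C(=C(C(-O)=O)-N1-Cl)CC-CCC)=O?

Hydrogens are implicit in SMILES; fill each atom to its normal valence:
  4 × C: 2 H each → 8
  4 × C (aromatic): no H
  2 × C: 1 H each → 2
  2 × C: no H
  2 × Cl: no H
  2 × O: no H
  1 × C: 3 H
  1 × N (aromatic): no H
  1 × O: 1 H
  1 × O (charge -1): no H
  Total hydrogens = 14.

14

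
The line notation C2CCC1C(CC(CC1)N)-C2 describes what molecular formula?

C10H19N

Heavy atoms from the SMILES: 10 C, 1 N.
Implicit hydrogens by atom environment:
  7 × C: 2 H each → 14
  3 × C: 1 H each → 3
  1 × N: 2 H
  Total hydrogens = 19.
Molecular formula: C10H19N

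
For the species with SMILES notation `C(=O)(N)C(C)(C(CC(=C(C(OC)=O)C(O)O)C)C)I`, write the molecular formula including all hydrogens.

C12H20INO5

Heavy atoms from the SMILES: 12 C, 1 I, 1 N, 5 O.
Implicit hydrogens by atom environment:
  5 × C: no H
  4 × C: 3 H each → 12
  3 × O: no H
  2 × C: 1 H each → 2
  2 × O: 1 H each → 2
  1 × C: 2 H
  1 × I: no H
  1 × N: 2 H
  Total hydrogens = 20.
Molecular formula: C12H20INO5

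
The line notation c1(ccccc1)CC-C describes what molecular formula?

Heavy atoms from the SMILES: 9 C.
Implicit hydrogens by atom environment:
  5 × C (aromatic): 1 H each → 5
  2 × C: 2 H each → 4
  1 × C: 3 H
  1 × C (aromatic): no H
  Total hydrogens = 12.
Molecular formula: C9H12

C9H12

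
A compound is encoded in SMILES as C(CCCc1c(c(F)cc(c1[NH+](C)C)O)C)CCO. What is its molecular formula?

C15H25FNO2+

Heavy atoms from the SMILES: 15 C, 1 F, 1 N, 2 O.
Implicit hydrogens by atom environment:
  6 × C: 2 H each → 12
  5 × C (aromatic): no H
  3 × C: 3 H each → 9
  2 × O: 1 H each → 2
  1 × C (aromatic): 1 H
  1 × F: no H
  1 × N (charge +1): 1 H
  Total hydrogens = 25.
Net charge +1.
Molecular formula: C15H25FNO2+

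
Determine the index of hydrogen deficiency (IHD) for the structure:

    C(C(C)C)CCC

0

Molecular formula from the SMILES: C7H16.
DoU = (2C + 2 + N − H − X)/2 = (2·7 + 2 + 0 − 16 − 0)/2 = 0/2 = 0.
(Structurally: 0 ring(s) + 0 π bond(s) = 0.)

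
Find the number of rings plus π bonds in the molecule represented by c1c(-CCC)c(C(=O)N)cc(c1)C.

Molecular formula from the SMILES: C11H15NO.
DoU = (2C + 2 + N − H − X)/2 = (2·11 + 2 + 1 − 15 − 0)/2 = 10/2 = 5.
(Structurally: 1 ring(s) + 4 π bond(s) = 5.)

5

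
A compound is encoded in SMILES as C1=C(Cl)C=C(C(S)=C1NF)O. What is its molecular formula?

C6H5ClFNOS

Heavy atoms from the SMILES: 6 C, 1 Cl, 1 F, 1 N, 1 O, 1 S.
Implicit hydrogens by atom environment:
  4 × C (aromatic): no H
  2 × C (aromatic): 1 H each → 2
  1 × Cl: no H
  1 × F: no H
  1 × N: 1 H
  1 × O: 1 H
  1 × S: 1 H
  Total hydrogens = 5.
Molecular formula: C6H5ClFNOS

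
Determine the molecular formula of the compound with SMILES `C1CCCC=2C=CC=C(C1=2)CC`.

C12H16

Heavy atoms from the SMILES: 12 C.
Implicit hydrogens by atom environment:
  5 × C: 2 H each → 10
  3 × C (aromatic): 1 H each → 3
  3 × C (aromatic): no H
  1 × C: 3 H
  Total hydrogens = 16.
Molecular formula: C12H16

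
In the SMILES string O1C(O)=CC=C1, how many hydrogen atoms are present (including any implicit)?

4

Hydrogens are implicit in SMILES; fill each atom to its normal valence:
  3 × C (aromatic): 1 H each → 3
  1 × C (aromatic): no H
  1 × O: 1 H
  1 × O (aromatic): no H
  Total hydrogens = 4.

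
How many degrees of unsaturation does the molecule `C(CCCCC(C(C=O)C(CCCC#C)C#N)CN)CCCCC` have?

Molecular formula from the SMILES: C21H36N2O.
DoU = (2C + 2 + N − H − X)/2 = (2·21 + 2 + 2 − 36 − 0)/2 = 10/2 = 5.
(Structurally: 0 ring(s) + 5 π bond(s) = 5.)

5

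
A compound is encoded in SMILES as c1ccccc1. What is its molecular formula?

C6H6

Heavy atoms from the SMILES: 6 C.
Implicit hydrogens by atom environment:
  6 × C (aromatic): 1 H each → 6
  Total hydrogens = 6.
Molecular formula: C6H6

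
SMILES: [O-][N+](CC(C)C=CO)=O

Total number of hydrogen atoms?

9

Hydrogens are implicit in SMILES; fill each atom to its normal valence:
  3 × C: 1 H each → 3
  1 × C: 3 H
  1 × C: 2 H
  1 × N (charge +1): no H
  1 × O: 1 H
  1 × O: no H
  1 × O (charge -1): no H
  Total hydrogens = 9.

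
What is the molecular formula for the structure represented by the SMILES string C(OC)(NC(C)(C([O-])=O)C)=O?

Heavy atoms from the SMILES: 6 C, 1 N, 4 O.
Implicit hydrogens by atom environment:
  3 × C: 3 H each → 9
  3 × C: no H
  3 × O: no H
  1 × N: 1 H
  1 × O (charge -1): no H
  Total hydrogens = 10.
Net charge -1.
Molecular formula: C6H10NO4-

C6H10NO4-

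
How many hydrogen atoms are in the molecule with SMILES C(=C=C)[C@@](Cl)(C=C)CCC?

13

Hydrogens are implicit in SMILES; fill each atom to its normal valence:
  4 × C: 2 H each → 8
  2 × C: 1 H each → 2
  2 × C: no H
  1 × C: 3 H
  1 × Cl: no H
  Total hydrogens = 13.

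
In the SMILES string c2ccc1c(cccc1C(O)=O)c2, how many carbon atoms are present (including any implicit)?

The symbol for carbon appears 11 times in the SMILES. Lowercase c denotes aromatic carbon and counts toward C.

11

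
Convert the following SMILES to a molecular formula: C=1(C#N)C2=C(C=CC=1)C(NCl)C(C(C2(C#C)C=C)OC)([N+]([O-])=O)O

Heavy atoms from the SMILES: 16 C, 1 Cl, 3 N, 4 O.
Implicit hydrogens by atom environment:
  4 × C: 1 H each → 4
  4 × C: no H
  3 × C (aromatic): 1 H each → 3
  3 × C (aromatic): no H
  2 × O: no H
  1 × C: 3 H
  1 × C: 2 H
  1 × Cl: no H
  1 × N: 1 H
  1 × N: no H
  1 × N (charge +1): no H
  1 × O: 1 H
  1 × O (charge -1): no H
  Total hydrogens = 14.
Molecular formula: C16H14ClN3O4

C16H14ClN3O4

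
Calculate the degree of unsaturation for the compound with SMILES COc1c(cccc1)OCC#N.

6

Molecular formula from the SMILES: C9H9NO2.
DoU = (2C + 2 + N − H − X)/2 = (2·9 + 2 + 1 − 9 − 0)/2 = 12/2 = 6.
(Structurally: 1 ring(s) + 5 π bond(s) = 6.)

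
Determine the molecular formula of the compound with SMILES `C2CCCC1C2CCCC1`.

Heavy atoms from the SMILES: 10 C.
Implicit hydrogens by atom environment:
  8 × C: 2 H each → 16
  2 × C: 1 H each → 2
  Total hydrogens = 18.
Molecular formula: C10H18

C10H18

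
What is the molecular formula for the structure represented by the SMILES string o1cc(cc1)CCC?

Heavy atoms from the SMILES: 7 C, 1 O.
Implicit hydrogens by atom environment:
  3 × C (aromatic): 1 H each → 3
  2 × C: 2 H each → 4
  1 × C: 3 H
  1 × C (aromatic): no H
  1 × O (aromatic): no H
  Total hydrogens = 10.
Molecular formula: C7H10O

C7H10O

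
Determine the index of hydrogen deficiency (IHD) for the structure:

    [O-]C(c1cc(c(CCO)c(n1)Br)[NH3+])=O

5

Molecular formula from the SMILES: C8H9BrN2O3.
DoU = (2C + 2 + N − H − X)/2 = (2·8 + 2 + 2 − 9 − 1)/2 = 10/2 = 5.
(Structurally: 1 ring(s) + 4 π bond(s) = 5.)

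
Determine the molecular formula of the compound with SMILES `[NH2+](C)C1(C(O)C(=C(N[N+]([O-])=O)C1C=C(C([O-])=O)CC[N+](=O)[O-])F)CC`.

Heavy atoms from the SMILES: 13 C, 1 F, 4 N, 7 O.
Implicit hydrogens by atom environment:
  5 × C: no H
  3 × C: 2 H each → 6
  3 × C: 1 H each → 3
  3 × O: no H
  3 × O (charge -1): no H
  2 × C: 3 H each → 6
  2 × N (charge +1): no H
  1 × F: no H
  1 × N (charge +1): 2 H
  1 × N: 1 H
  1 × O: 1 H
  Total hydrogens = 19.
Molecular formula: C13H19FN4O7

C13H19FN4O7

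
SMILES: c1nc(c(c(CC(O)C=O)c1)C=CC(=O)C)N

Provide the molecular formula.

Heavy atoms from the SMILES: 12 C, 2 N, 3 O.
Implicit hydrogens by atom environment:
  4 × C: 1 H each → 4
  3 × C (aromatic): no H
  2 × C (aromatic): 1 H each → 2
  2 × O: no H
  1 × C: 3 H
  1 × C: 2 H
  1 × C: no H
  1 × N: 2 H
  1 × N (aromatic): no H
  1 × O: 1 H
  Total hydrogens = 14.
Molecular formula: C12H14N2O3

C12H14N2O3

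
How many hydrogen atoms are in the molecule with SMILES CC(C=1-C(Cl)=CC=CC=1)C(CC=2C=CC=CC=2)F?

16

Hydrogens are implicit in SMILES; fill each atom to its normal valence:
  9 × C (aromatic): 1 H each → 9
  3 × C (aromatic): no H
  2 × C: 1 H each → 2
  1 × C: 3 H
  1 × C: 2 H
  1 × Cl: no H
  1 × F: no H
  Total hydrogens = 16.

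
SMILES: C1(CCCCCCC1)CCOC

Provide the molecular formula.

Heavy atoms from the SMILES: 11 C, 1 O.
Implicit hydrogens by atom environment:
  9 × C: 2 H each → 18
  1 × C: 3 H
  1 × C: 1 H
  1 × O: no H
  Total hydrogens = 22.
Molecular formula: C11H22O

C11H22O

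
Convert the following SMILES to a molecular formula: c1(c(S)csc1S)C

Heavy atoms from the SMILES: 5 C, 3 S.
Implicit hydrogens by atom environment:
  3 × C (aromatic): no H
  2 × S: 1 H each → 2
  1 × C: 3 H
  1 × C (aromatic): 1 H
  1 × S (aromatic): no H
  Total hydrogens = 6.
Molecular formula: C5H6S3

C5H6S3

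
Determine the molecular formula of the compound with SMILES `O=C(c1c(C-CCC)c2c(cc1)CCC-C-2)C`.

C16H22O

Heavy atoms from the SMILES: 16 C, 1 O.
Implicit hydrogens by atom environment:
  7 × C: 2 H each → 14
  4 × C (aromatic): no H
  2 × C: 3 H each → 6
  2 × C (aromatic): 1 H each → 2
  1 × C: no H
  1 × O: no H
  Total hydrogens = 22.
Molecular formula: C16H22O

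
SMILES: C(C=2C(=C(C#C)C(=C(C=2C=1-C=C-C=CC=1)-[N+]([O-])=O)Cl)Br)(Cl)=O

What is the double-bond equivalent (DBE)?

Molecular formula from the SMILES: C15H6BrCl2NO3.
DoU = (2C + 2 + N − H − X)/2 = (2·15 + 2 + 1 − 6 − 3)/2 = 24/2 = 12.
(Structurally: 2 ring(s) + 10 π bond(s) = 12.)

12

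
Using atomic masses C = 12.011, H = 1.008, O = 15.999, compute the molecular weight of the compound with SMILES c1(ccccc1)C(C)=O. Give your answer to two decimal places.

120.15

Molecular formula: C8H8O.
M = 8×12.011 + 8×1.008 + 1×15.999 = 120.15 g/mol.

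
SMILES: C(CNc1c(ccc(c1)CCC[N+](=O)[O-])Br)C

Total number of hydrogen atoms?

17

Hydrogens are implicit in SMILES; fill each atom to its normal valence:
  5 × C: 2 H each → 10
  3 × C (aromatic): 1 H each → 3
  3 × C (aromatic): no H
  1 × Br: no H
  1 × C: 3 H
  1 × N: 1 H
  1 × N (charge +1): no H
  1 × O: no H
  1 × O (charge -1): no H
  Total hydrogens = 17.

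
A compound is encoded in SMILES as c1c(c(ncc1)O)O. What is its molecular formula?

Heavy atoms from the SMILES: 5 C, 1 N, 2 O.
Implicit hydrogens by atom environment:
  3 × C (aromatic): 1 H each → 3
  2 × C (aromatic): no H
  2 × O: 1 H each → 2
  1 × N (aromatic): no H
  Total hydrogens = 5.
Molecular formula: C5H5NO2

C5H5NO2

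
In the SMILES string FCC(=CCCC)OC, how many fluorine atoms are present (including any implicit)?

1

The symbol for fluorine appears 1 time in the SMILES.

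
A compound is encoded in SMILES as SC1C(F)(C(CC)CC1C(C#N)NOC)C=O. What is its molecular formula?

Heavy atoms from the SMILES: 11 C, 1 F, 2 N, 2 O, 1 S.
Implicit hydrogens by atom environment:
  5 × C: 1 H each → 5
  2 × C: 3 H each → 6
  2 × C: 2 H each → 4
  2 × C: no H
  2 × O: no H
  1 × F: no H
  1 × N: 1 H
  1 × N: no H
  1 × S: 1 H
  Total hydrogens = 17.
Molecular formula: C11H17FN2O2S

C11H17FN2O2S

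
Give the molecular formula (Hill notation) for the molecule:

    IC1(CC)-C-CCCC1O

Heavy atoms from the SMILES: 8 C, 1 I, 1 O.
Implicit hydrogens by atom environment:
  5 × C: 2 H each → 10
  1 × C: 3 H
  1 × C: 1 H
  1 × C: no H
  1 × I: no H
  1 × O: 1 H
  Total hydrogens = 15.
Molecular formula: C8H15IO

C8H15IO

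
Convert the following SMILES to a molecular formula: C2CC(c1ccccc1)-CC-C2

Heavy atoms from the SMILES: 12 C.
Implicit hydrogens by atom environment:
  5 × C: 2 H each → 10
  5 × C (aromatic): 1 H each → 5
  1 × C: 1 H
  1 × C (aromatic): no H
  Total hydrogens = 16.
Molecular formula: C12H16

C12H16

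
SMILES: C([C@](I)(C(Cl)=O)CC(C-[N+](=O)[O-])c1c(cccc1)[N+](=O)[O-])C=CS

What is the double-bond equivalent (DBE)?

8

Molecular formula from the SMILES: C14H14ClIN2O5S.
DoU = (2C + 2 + N − H − X)/2 = (2·14 + 2 + 2 − 14 − 2)/2 = 16/2 = 8.
(Structurally: 1 ring(s) + 7 π bond(s) = 8.)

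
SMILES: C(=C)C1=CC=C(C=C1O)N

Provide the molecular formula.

C8H9NO

Heavy atoms from the SMILES: 8 C, 1 N, 1 O.
Implicit hydrogens by atom environment:
  3 × C (aromatic): 1 H each → 3
  3 × C (aromatic): no H
  1 × C: 2 H
  1 × C: 1 H
  1 × N: 2 H
  1 × O: 1 H
  Total hydrogens = 9.
Molecular formula: C8H9NO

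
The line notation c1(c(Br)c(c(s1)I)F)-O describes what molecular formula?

C4HBrFIOS

Heavy atoms from the SMILES: 1 Br, 4 C, 1 F, 1 I, 1 O, 1 S.
Implicit hydrogens by atom environment:
  4 × C (aromatic): no H
  1 × Br: no H
  1 × F: no H
  1 × I: no H
  1 × O: 1 H
  1 × S (aromatic): no H
  Total hydrogens = 1.
Molecular formula: C4HBrFIOS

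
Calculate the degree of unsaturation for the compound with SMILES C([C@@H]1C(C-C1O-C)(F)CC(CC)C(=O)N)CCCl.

2

Molecular formula from the SMILES: C13H23ClFNO2.
DoU = (2C + 2 + N − H − X)/2 = (2·13 + 2 + 1 − 23 − 2)/2 = 4/2 = 2.
(Structurally: 1 ring(s) + 1 π bond(s) = 2.)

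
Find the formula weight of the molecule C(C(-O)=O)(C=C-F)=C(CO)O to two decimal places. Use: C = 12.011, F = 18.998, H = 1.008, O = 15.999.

162.12

Molecular formula: C6H7FO4.
M = 6×12.011 + 1×18.998 + 7×1.008 + 4×15.999 = 162.12 g/mol.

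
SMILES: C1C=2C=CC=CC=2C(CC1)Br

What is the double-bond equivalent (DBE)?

5

Molecular formula from the SMILES: C10H11Br.
DoU = (2C + 2 + N − H − X)/2 = (2·10 + 2 + 0 − 11 − 1)/2 = 10/2 = 5.
(Structurally: 2 ring(s) + 3 π bond(s) = 5.)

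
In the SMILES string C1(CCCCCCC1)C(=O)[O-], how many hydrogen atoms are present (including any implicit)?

15

Hydrogens are implicit in SMILES; fill each atom to its normal valence:
  7 × C: 2 H each → 14
  1 × C: 1 H
  1 × C: no H
  1 × O: no H
  1 × O (charge -1): no H
  Total hydrogens = 15.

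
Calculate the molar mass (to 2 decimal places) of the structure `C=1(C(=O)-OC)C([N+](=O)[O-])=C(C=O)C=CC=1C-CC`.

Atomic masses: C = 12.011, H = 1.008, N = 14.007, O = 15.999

Molecular formula: C12H13NO5.
M = 12×12.011 + 13×1.008 + 1×14.007 + 5×15.999 = 251.24 g/mol.

251.24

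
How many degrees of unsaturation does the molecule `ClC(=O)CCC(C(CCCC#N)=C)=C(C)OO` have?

5

Molecular formula from the SMILES: C12H16ClNO3.
DoU = (2C + 2 + N − H − X)/2 = (2·12 + 2 + 1 − 16 − 1)/2 = 10/2 = 5.
(Structurally: 0 ring(s) + 5 π bond(s) = 5.)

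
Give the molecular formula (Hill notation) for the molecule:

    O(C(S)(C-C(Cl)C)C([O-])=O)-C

C6H10ClO3S-

Heavy atoms from the SMILES: 6 C, 1 Cl, 3 O, 1 S.
Implicit hydrogens by atom environment:
  2 × C: 3 H each → 6
  2 × C: no H
  2 × O: no H
  1 × C: 2 H
  1 × C: 1 H
  1 × Cl: no H
  1 × O (charge -1): no H
  1 × S: 1 H
  Total hydrogens = 10.
Net charge -1.
Molecular formula: C6H10ClO3S-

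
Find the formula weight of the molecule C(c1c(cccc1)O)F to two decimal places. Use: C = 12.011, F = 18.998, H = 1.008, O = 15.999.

126.13

Molecular formula: C7H7FO.
M = 7×12.011 + 1×18.998 + 7×1.008 + 1×15.999 = 126.13 g/mol.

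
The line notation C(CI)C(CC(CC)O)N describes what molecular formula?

Heavy atoms from the SMILES: 7 C, 1 I, 1 N, 1 O.
Implicit hydrogens by atom environment:
  4 × C: 2 H each → 8
  2 × C: 1 H each → 2
  1 × C: 3 H
  1 × I: no H
  1 × N: 2 H
  1 × O: 1 H
  Total hydrogens = 16.
Molecular formula: C7H16INO

C7H16INO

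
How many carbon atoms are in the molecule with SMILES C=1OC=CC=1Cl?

4

The symbol for carbon appears 4 times in the SMILES. (Cl is a single chlorine, not C + l.)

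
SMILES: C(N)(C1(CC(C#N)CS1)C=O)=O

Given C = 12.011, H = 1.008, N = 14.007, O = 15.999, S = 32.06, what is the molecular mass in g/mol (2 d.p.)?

Molecular formula: C7H8N2O2S.
M = 7×12.011 + 8×1.008 + 2×14.007 + 2×15.999 + 1×32.06 = 184.21 g/mol.

184.21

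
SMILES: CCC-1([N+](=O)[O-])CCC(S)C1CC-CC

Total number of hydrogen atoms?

21

Hydrogens are implicit in SMILES; fill each atom to its normal valence:
  6 × C: 2 H each → 12
  2 × C: 3 H each → 6
  2 × C: 1 H each → 2
  1 × C: no H
  1 × N (charge +1): no H
  1 × O: no H
  1 × O (charge -1): no H
  1 × S: 1 H
  Total hydrogens = 21.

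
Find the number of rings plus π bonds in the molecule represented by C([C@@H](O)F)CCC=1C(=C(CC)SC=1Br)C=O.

Molecular formula from the SMILES: C11H14BrFO2S.
DoU = (2C + 2 + N − H − X)/2 = (2·11 + 2 + 0 − 14 − 2)/2 = 8/2 = 4.
(Structurally: 1 ring(s) + 3 π bond(s) = 4.)

4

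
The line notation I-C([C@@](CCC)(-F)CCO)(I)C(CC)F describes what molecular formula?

C10H18F2I2O

Heavy atoms from the SMILES: 10 C, 2 F, 2 I, 1 O.
Implicit hydrogens by atom environment:
  5 × C: 2 H each → 10
  2 × C: 3 H each → 6
  2 × C: no H
  2 × F: no H
  2 × I: no H
  1 × C: 1 H
  1 × O: 1 H
  Total hydrogens = 18.
Molecular formula: C10H18F2I2O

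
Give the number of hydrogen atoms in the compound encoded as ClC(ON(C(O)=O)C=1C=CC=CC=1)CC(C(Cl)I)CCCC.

20

Hydrogens are implicit in SMILES; fill each atom to its normal valence:
  5 × C (aromatic): 1 H each → 5
  4 × C: 2 H each → 8
  3 × C: 1 H each → 3
  2 × Cl: no H
  2 × O: no H
  1 × C: 3 H
  1 × C: no H
  1 × C (aromatic): no H
  1 × I: no H
  1 × N: no H
  1 × O: 1 H
  Total hydrogens = 20.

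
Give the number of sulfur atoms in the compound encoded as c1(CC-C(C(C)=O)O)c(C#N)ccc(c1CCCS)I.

1

The symbol for sulfur appears 1 time in the SMILES.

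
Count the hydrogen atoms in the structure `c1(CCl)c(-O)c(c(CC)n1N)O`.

11

Hydrogens are implicit in SMILES; fill each atom to its normal valence:
  4 × C (aromatic): no H
  2 × C: 2 H each → 4
  2 × O: 1 H each → 2
  1 × C: 3 H
  1 × Cl: no H
  1 × N: 2 H
  1 × N (aromatic): no H
  Total hydrogens = 11.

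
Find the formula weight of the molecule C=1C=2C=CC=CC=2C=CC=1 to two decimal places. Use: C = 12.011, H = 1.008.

Molecular formula: C10H8.
M = 10×12.011 + 8×1.008 = 128.17 g/mol.

128.17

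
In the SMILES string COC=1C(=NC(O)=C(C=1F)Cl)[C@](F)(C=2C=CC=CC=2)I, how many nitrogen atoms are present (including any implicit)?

1

The symbol for nitrogen appears 1 time in the SMILES.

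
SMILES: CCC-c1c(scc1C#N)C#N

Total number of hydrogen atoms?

Hydrogens are implicit in SMILES; fill each atom to its normal valence:
  3 × C (aromatic): no H
  2 × C: 2 H each → 4
  2 × C: no H
  2 × N: no H
  1 × C: 3 H
  1 × C (aromatic): 1 H
  1 × S (aromatic): no H
  Total hydrogens = 8.

8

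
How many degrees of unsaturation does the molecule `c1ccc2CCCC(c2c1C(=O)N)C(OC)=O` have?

7

Molecular formula from the SMILES: C13H15NO3.
DoU = (2C + 2 + N − H − X)/2 = (2·13 + 2 + 1 − 15 − 0)/2 = 14/2 = 7.
(Structurally: 2 ring(s) + 5 π bond(s) = 7.)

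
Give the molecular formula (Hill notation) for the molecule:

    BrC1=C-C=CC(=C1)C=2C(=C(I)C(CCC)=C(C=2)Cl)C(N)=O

Heavy atoms from the SMILES: 1 Br, 16 C, 1 Cl, 1 I, 1 N, 1 O.
Implicit hydrogens by atom environment:
  7 × C (aromatic): no H
  5 × C (aromatic): 1 H each → 5
  2 × C: 2 H each → 4
  1 × Br: no H
  1 × C: 3 H
  1 × C: no H
  1 × Cl: no H
  1 × I: no H
  1 × N: 2 H
  1 × O: no H
  Total hydrogens = 14.
Molecular formula: C16H14BrClINO

C16H14BrClINO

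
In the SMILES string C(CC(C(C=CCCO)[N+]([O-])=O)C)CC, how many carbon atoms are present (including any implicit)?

The symbol for carbon appears 11 times in the SMILES.

11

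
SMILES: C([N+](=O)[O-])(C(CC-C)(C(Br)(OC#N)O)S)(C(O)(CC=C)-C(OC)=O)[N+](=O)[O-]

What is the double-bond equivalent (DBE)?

6

Molecular formula from the SMILES: C13H18BrN3O9S.
DoU = (2C + 2 + N − H − X)/2 = (2·13 + 2 + 3 − 18 − 1)/2 = 12/2 = 6.
(Structurally: 0 ring(s) + 6 π bond(s) = 6.)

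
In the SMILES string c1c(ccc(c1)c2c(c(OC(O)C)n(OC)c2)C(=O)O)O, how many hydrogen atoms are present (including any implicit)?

Hydrogens are implicit in SMILES; fill each atom to its normal valence:
  5 × C (aromatic): 1 H each → 5
  5 × C (aromatic): no H
  3 × O: 1 H each → 3
  3 × O: no H
  2 × C: 3 H each → 6
  1 × C: 1 H
  1 × C: no H
  1 × N (aromatic): no H
  Total hydrogens = 15.

15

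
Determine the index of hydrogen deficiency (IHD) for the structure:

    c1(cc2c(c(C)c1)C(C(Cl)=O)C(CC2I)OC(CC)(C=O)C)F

Molecular formula from the SMILES: C17H19ClFIO3.
DoU = (2C + 2 + N − H − X)/2 = (2·17 + 2 + 0 − 19 − 3)/2 = 14/2 = 7.
(Structurally: 2 ring(s) + 5 π bond(s) = 7.)

7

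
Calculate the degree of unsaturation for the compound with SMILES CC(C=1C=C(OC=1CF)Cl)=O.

Molecular formula from the SMILES: C7H6ClFO2.
DoU = (2C + 2 + N − H − X)/2 = (2·7 + 2 + 0 − 6 − 2)/2 = 8/2 = 4.
(Structurally: 1 ring(s) + 3 π bond(s) = 4.)

4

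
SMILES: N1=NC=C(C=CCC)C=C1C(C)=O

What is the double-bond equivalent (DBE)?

6

Molecular formula from the SMILES: C10H12N2O.
DoU = (2C + 2 + N − H − X)/2 = (2·10 + 2 + 2 − 12 − 0)/2 = 12/2 = 6.
(Structurally: 1 ring(s) + 5 π bond(s) = 6.)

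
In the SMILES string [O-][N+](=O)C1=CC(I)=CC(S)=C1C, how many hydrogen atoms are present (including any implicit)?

6

Hydrogens are implicit in SMILES; fill each atom to its normal valence:
  4 × C (aromatic): no H
  2 × C (aromatic): 1 H each → 2
  1 × C: 3 H
  1 × I: no H
  1 × N (charge +1): no H
  1 × O: no H
  1 × O (charge -1): no H
  1 × S: 1 H
  Total hydrogens = 6.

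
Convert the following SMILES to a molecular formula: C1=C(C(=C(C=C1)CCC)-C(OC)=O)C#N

Heavy atoms from the SMILES: 12 C, 1 N, 2 O.
Implicit hydrogens by atom environment:
  3 × C (aromatic): 1 H each → 3
  3 × C (aromatic): no H
  2 × C: 3 H each → 6
  2 × C: 2 H each → 4
  2 × C: no H
  2 × O: no H
  1 × N: no H
  Total hydrogens = 13.
Molecular formula: C12H13NO2

C12H13NO2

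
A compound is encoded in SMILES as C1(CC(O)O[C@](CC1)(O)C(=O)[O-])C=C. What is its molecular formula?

C9H13O5-

Heavy atoms from the SMILES: 9 C, 5 O.
Implicit hydrogens by atom environment:
  4 × C: 2 H each → 8
  3 × C: 1 H each → 3
  2 × C: no H
  2 × O: 1 H each → 2
  2 × O: no H
  1 × O (charge -1): no H
  Total hydrogens = 13.
Net charge -1.
Molecular formula: C9H13O5-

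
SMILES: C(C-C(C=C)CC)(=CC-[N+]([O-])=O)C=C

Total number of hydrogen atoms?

17

Hydrogens are implicit in SMILES; fill each atom to its normal valence:
  5 × C: 2 H each → 10
  4 × C: 1 H each → 4
  1 × C: 3 H
  1 × C: no H
  1 × N (charge +1): no H
  1 × O: no H
  1 × O (charge -1): no H
  Total hydrogens = 17.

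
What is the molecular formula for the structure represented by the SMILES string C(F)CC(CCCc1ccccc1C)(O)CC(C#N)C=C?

Heavy atoms from the SMILES: 18 C, 1 F, 1 N, 1 O.
Implicit hydrogens by atom environment:
  7 × C: 2 H each → 14
  4 × C (aromatic): 1 H each → 4
  2 × C: 1 H each → 2
  2 × C: no H
  2 × C (aromatic): no H
  1 × C: 3 H
  1 × F: no H
  1 × N: no H
  1 × O: 1 H
  Total hydrogens = 24.
Molecular formula: C18H24FNO

C18H24FNO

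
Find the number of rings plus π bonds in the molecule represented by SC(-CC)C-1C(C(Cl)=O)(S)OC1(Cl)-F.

2

Molecular formula from the SMILES: C7H9Cl2FO2S2.
DoU = (2C + 2 + N − H − X)/2 = (2·7 + 2 + 0 − 9 − 3)/2 = 4/2 = 2.
(Structurally: 1 ring(s) + 1 π bond(s) = 2.)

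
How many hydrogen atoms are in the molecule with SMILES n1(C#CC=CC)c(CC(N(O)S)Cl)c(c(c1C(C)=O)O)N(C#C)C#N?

Hydrogens are implicit in SMILES; fill each atom to its normal valence:
  5 × C: no H
  4 × C: 1 H each → 4
  4 × C (aromatic): no H
  3 × N: no H
  2 × C: 3 H each → 6
  2 × O: 1 H each → 2
  1 × C: 2 H
  1 × Cl: no H
  1 × N (aromatic): no H
  1 × O: no H
  1 × S: 1 H
  Total hydrogens = 15.

15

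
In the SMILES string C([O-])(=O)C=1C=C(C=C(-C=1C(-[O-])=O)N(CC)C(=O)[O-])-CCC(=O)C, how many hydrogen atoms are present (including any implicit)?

14

Hydrogens are implicit in SMILES; fill each atom to its normal valence:
  4 × C (aromatic): no H
  4 × C: no H
  4 × O: no H
  3 × C: 2 H each → 6
  3 × O (charge -1): no H
  2 × C: 3 H each → 6
  2 × C (aromatic): 1 H each → 2
  1 × N: no H
  Total hydrogens = 14.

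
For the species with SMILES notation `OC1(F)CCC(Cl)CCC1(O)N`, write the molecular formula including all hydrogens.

Heavy atoms from the SMILES: 7 C, 1 Cl, 1 F, 1 N, 2 O.
Implicit hydrogens by atom environment:
  4 × C: 2 H each → 8
  2 × C: no H
  2 × O: 1 H each → 2
  1 × C: 1 H
  1 × Cl: no H
  1 × F: no H
  1 × N: 2 H
  Total hydrogens = 13.
Molecular formula: C7H13ClFNO2

C7H13ClFNO2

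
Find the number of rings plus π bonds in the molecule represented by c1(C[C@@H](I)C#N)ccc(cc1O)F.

6

Molecular formula from the SMILES: C9H7FINO.
DoU = (2C + 2 + N − H − X)/2 = (2·9 + 2 + 1 − 7 − 2)/2 = 12/2 = 6.
(Structurally: 1 ring(s) + 5 π bond(s) = 6.)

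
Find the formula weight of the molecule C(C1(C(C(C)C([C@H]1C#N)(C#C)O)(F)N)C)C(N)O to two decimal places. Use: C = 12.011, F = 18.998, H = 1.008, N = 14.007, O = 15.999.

Molecular formula: C12H18FN3O2.
M = 12×12.011 + 1×18.998 + 18×1.008 + 3×14.007 + 2×15.999 = 255.29 g/mol.

255.29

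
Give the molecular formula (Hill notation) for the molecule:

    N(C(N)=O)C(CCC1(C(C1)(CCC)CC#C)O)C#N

C14H21N3O2

Heavy atoms from the SMILES: 14 C, 3 N, 2 O.
Implicit hydrogens by atom environment:
  6 × C: 2 H each → 12
  5 × C: no H
  2 × C: 1 H each → 2
  1 × C: 3 H
  1 × N: 2 H
  1 × N: 1 H
  1 × N: no H
  1 × O: 1 H
  1 × O: no H
  Total hydrogens = 21.
Molecular formula: C14H21N3O2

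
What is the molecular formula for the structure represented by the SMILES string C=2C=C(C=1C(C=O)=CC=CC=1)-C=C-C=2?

C13H10O

Heavy atoms from the SMILES: 13 C, 1 O.
Implicit hydrogens by atom environment:
  9 × C (aromatic): 1 H each → 9
  3 × C (aromatic): no H
  1 × C: 1 H
  1 × O: no H
  Total hydrogens = 10.
Molecular formula: C13H10O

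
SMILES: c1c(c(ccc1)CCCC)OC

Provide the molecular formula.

C11H16O

Heavy atoms from the SMILES: 11 C, 1 O.
Implicit hydrogens by atom environment:
  4 × C (aromatic): 1 H each → 4
  3 × C: 2 H each → 6
  2 × C: 3 H each → 6
  2 × C (aromatic): no H
  1 × O: no H
  Total hydrogens = 16.
Molecular formula: C11H16O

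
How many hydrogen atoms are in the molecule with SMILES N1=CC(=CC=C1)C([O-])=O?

Hydrogens are implicit in SMILES; fill each atom to its normal valence:
  4 × C (aromatic): 1 H each → 4
  1 × C (aromatic): no H
  1 × C: no H
  1 × N (aromatic): no H
  1 × O: no H
  1 × O (charge -1): no H
  Total hydrogens = 4.

4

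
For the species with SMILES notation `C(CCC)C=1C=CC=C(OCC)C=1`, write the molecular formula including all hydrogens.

Heavy atoms from the SMILES: 12 C, 1 O.
Implicit hydrogens by atom environment:
  4 × C: 2 H each → 8
  4 × C (aromatic): 1 H each → 4
  2 × C: 3 H each → 6
  2 × C (aromatic): no H
  1 × O: no H
  Total hydrogens = 18.
Molecular formula: C12H18O

C12H18O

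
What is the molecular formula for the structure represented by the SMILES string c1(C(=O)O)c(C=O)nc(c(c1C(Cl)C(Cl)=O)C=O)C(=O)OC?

C12H7Cl2NO7

Heavy atoms from the SMILES: 12 C, 2 Cl, 1 N, 7 O.
Implicit hydrogens by atom environment:
  6 × O: no H
  5 × C (aromatic): no H
  3 × C: 1 H each → 3
  3 × C: no H
  2 × Cl: no H
  1 × C: 3 H
  1 × N (aromatic): no H
  1 × O: 1 H
  Total hydrogens = 7.
Molecular formula: C12H7Cl2NO7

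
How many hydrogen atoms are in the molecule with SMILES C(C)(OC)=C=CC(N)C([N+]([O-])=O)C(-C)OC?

18

Hydrogens are implicit in SMILES; fill each atom to its normal valence:
  4 × C: 3 H each → 12
  4 × C: 1 H each → 4
  3 × O: no H
  2 × C: no H
  1 × N: 2 H
  1 × N (charge +1): no H
  1 × O (charge -1): no H
  Total hydrogens = 18.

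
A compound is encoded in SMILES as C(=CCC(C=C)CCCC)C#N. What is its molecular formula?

Heavy atoms from the SMILES: 11 C, 1 N.
Implicit hydrogens by atom environment:
  5 × C: 2 H each → 10
  4 × C: 1 H each → 4
  1 × C: 3 H
  1 × C: no H
  1 × N: no H
  Total hydrogens = 17.
Molecular formula: C11H17N

C11H17N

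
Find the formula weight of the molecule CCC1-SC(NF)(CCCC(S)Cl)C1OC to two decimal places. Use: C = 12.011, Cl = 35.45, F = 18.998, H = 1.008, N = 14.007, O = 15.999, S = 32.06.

Molecular formula: C10H19ClFNOS2.
M = 10×12.011 + 1×35.45 + 1×18.998 + 19×1.008 + 1×14.007 + 1×15.999 + 2×32.06 = 287.84 g/mol.

287.84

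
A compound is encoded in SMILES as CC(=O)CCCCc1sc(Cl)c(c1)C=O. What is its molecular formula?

Heavy atoms from the SMILES: 11 C, 1 Cl, 2 O, 1 S.
Implicit hydrogens by atom environment:
  4 × C: 2 H each → 8
  3 × C (aromatic): no H
  2 × O: no H
  1 × C: 3 H
  1 × C (aromatic): 1 H
  1 × C: 1 H
  1 × C: no H
  1 × Cl: no H
  1 × S (aromatic): no H
  Total hydrogens = 13.
Molecular formula: C11H13ClO2S

C11H13ClO2S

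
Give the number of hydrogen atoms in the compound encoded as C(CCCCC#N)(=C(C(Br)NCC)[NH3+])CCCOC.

27

Hydrogens are implicit in SMILES; fill each atom to its normal valence:
  8 × C: 2 H each → 16
  3 × C: no H
  2 × C: 3 H each → 6
  1 × Br: no H
  1 × C: 1 H
  1 × N (charge +1): 3 H
  1 × N: 1 H
  1 × N: no H
  1 × O: no H
  Total hydrogens = 27.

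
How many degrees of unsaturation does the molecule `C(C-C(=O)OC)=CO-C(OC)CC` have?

2

Molecular formula from the SMILES: C9H16O4.
DoU = (2C + 2 + N − H − X)/2 = (2·9 + 2 + 0 − 16 − 0)/2 = 4/2 = 2.
(Structurally: 0 ring(s) + 2 π bond(s) = 2.)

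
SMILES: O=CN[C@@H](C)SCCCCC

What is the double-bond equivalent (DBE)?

1

Molecular formula from the SMILES: C8H17NOS.
DoU = (2C + 2 + N − H − X)/2 = (2·8 + 2 + 1 − 17 − 0)/2 = 2/2 = 1.
(Structurally: 0 ring(s) + 1 π bond(s) = 1.)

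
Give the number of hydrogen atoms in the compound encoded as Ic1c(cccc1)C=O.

5

Hydrogens are implicit in SMILES; fill each atom to its normal valence:
  4 × C (aromatic): 1 H each → 4
  2 × C (aromatic): no H
  1 × C: 1 H
  1 × I: no H
  1 × O: no H
  Total hydrogens = 5.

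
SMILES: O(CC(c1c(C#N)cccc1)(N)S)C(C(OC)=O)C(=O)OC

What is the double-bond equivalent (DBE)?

8

Molecular formula from the SMILES: C14H16N2O5S.
DoU = (2C + 2 + N − H − X)/2 = (2·14 + 2 + 2 − 16 − 0)/2 = 16/2 = 8.
(Structurally: 1 ring(s) + 7 π bond(s) = 8.)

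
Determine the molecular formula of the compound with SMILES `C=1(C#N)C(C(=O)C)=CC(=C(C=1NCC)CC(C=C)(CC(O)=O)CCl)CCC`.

C21H27ClN2O3

Heavy atoms from the SMILES: 21 C, 1 Cl, 2 N, 3 O.
Implicit hydrogens by atom environment:
  7 × C: 2 H each → 14
  5 × C (aromatic): no H
  4 × C: no H
  3 × C: 3 H each → 9
  2 × O: no H
  1 × C (aromatic): 1 H
  1 × C: 1 H
  1 × Cl: no H
  1 × N: 1 H
  1 × N: no H
  1 × O: 1 H
  Total hydrogens = 27.
Molecular formula: C21H27ClN2O3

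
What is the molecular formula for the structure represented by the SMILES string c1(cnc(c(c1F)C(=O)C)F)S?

Heavy atoms from the SMILES: 7 C, 2 F, 1 N, 1 O, 1 S.
Implicit hydrogens by atom environment:
  4 × C (aromatic): no H
  2 × F: no H
  1 × C: 3 H
  1 × C (aromatic): 1 H
  1 × C: no H
  1 × N (aromatic): no H
  1 × O: no H
  1 × S: 1 H
  Total hydrogens = 5.
Molecular formula: C7H5F2NOS

C7H5F2NOS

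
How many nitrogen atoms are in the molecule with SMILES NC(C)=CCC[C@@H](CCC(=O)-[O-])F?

The symbol for nitrogen appears 1 time in the SMILES.

1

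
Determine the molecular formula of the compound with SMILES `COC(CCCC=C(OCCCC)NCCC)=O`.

Heavy atoms from the SMILES: 14 C, 1 N, 3 O.
Implicit hydrogens by atom environment:
  8 × C: 2 H each → 16
  3 × C: 3 H each → 9
  3 × O: no H
  2 × C: no H
  1 × C: 1 H
  1 × N: 1 H
  Total hydrogens = 27.
Molecular formula: C14H27NO3

C14H27NO3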